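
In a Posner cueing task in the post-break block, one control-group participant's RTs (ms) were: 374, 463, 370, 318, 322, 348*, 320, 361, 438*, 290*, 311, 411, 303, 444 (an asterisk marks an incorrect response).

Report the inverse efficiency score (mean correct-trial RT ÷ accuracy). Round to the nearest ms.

462 ms

Correct trials (n=11): 374, 463, 370, 318, 322, 320, 361, 311, 411, 303, 444
Mean correct RT = 3997/11 = 363.3636 ms
Proportion correct = 11/14
IES = 363.3636 / (11/14) = 462.463 ms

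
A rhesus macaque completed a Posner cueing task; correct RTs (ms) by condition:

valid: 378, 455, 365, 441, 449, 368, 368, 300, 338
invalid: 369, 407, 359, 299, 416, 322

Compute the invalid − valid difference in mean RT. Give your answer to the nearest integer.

-23 ms

M(valid) = 3462/9 = 384.667
M(invalid) = 2172/6 = 362.000
Difference = 362.000 − 384.667 = -22.667 ms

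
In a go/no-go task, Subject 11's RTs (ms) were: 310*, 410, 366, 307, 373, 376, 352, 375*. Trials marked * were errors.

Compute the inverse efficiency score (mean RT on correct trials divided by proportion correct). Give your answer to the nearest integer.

Correct trials (n=6): 410, 366, 307, 373, 376, 352
Mean correct RT = 2184/6 = 364.0000 ms
Proportion correct = 6/8
IES = 364.0000 / (6/8) = 485.333 ms

485 ms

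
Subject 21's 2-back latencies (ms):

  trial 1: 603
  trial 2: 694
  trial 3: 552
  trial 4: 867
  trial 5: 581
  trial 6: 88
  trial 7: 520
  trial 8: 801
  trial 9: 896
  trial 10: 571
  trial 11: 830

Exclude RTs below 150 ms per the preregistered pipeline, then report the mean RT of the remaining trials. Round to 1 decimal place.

Excluded: 88
Retained (n=10): Σ = 6915
Mean = 6915/10 = 691.5000

691.5 ms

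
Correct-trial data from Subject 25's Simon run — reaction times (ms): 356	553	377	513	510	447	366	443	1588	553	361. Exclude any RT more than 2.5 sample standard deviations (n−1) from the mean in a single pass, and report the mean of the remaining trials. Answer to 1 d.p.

447.9 ms

n = 11, ΣRT = 6067, M = 551.545
Σ(x−M)² = 1239604.73; s = √(1239604.73/10) = 352.080
Cutoffs: 551.545 ± 2.5·352.080 → [-328.7, 1431.7]
Outside: 1588 → excluded.
Retained (n=10): Σ = 4479, mean = 4479/10 = 447.900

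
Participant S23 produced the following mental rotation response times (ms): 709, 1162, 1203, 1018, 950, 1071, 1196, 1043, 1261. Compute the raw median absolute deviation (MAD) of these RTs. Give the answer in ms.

121 ms

Sorted: 709, 950, 1018, 1043, 1071, 1162, 1196, 1203, 1261 → median = 1071
|x − 1071|: 362, 91, 132, 53, 121, 0, 125, 28, 190
Sorted deviations: 0, 28, 53, 91, 121, 125, 132, 190, 362 → MAD = 121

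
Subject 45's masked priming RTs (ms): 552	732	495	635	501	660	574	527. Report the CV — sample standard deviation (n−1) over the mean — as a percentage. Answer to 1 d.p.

14.4%

n = 8, Σ = 4676, M = 584.5000
Σ(x−M)² = 49462.000; s = √(49462.000/7) = 84.0595
CV = 84.0595 / 584.5000 = 0.14381 = 14.381%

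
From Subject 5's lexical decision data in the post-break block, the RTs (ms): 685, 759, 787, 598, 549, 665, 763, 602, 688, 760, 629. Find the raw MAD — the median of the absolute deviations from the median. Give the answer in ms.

Sorted: 549, 598, 602, 629, 665, 685, 688, 759, 760, 763, 787 → median = 685
|x − 685|: 0, 74, 102, 87, 136, 20, 78, 83, 3, 75, 56
Sorted deviations: 0, 3, 20, 56, 74, 75, 78, 83, 87, 102, 136 → MAD = 75

75 ms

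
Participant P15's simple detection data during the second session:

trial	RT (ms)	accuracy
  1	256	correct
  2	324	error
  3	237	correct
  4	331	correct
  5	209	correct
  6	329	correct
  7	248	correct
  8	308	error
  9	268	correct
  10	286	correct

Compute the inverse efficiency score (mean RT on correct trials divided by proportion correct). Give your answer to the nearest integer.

338 ms

Correct trials (n=8): 256, 237, 331, 209, 329, 248, 268, 286
Mean correct RT = 2164/8 = 270.5000 ms
Proportion correct = 8/10
IES = 270.5000 / (8/10) = 338.125 ms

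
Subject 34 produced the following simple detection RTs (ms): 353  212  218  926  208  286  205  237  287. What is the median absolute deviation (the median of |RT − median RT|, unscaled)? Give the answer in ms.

32 ms

Sorted: 205, 208, 212, 218, 237, 286, 287, 353, 926 → median = 237
|x − 237|: 116, 25, 19, 689, 29, 49, 32, 0, 50
Sorted deviations: 0, 19, 25, 29, 32, 49, 50, 116, 689 → MAD = 32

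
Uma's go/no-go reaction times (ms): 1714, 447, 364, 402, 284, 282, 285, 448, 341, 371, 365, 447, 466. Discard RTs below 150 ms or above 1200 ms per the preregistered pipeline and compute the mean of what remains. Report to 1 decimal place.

375.2 ms

Excluded: 1714
Retained (n=12): Σ = 4502
Mean = 4502/12 = 375.1667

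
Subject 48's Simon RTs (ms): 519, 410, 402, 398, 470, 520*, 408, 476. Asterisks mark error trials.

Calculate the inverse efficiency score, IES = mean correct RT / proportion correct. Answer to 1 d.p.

Correct trials (n=7): 519, 410, 402, 398, 470, 408, 476
Mean correct RT = 3083/7 = 440.4286 ms
Proportion correct = 7/8
IES = 440.4286 / (7/8) = 503.347 ms

503.3 ms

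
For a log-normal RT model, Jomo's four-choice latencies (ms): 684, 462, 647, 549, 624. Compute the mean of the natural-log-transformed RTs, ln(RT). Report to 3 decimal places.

6.376

ln(RT): 6.5280, 6.1356, 6.4723, 6.3081, 6.4362
Σ ln(RT) = 31.8801
Mean = 31.8801/5 = 6.37602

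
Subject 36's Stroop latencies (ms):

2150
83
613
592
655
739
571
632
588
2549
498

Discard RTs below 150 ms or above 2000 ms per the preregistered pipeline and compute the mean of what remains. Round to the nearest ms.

611 ms

Excluded: 83, 2150, 2549
Retained (n=8): Σ = 4888
Mean = 4888/8 = 611.0000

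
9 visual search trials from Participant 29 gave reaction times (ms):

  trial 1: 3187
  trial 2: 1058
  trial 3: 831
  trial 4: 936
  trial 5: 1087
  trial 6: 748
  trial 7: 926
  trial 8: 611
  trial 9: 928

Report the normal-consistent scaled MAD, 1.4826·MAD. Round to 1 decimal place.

192.7 ms

Sorted: 611, 748, 831, 926, 928, 936, 1058, 1087, 3187 → median = 928
|x − 928| sorted: 0, 2, 8, 97, 130, 159, 180, 317, 2259 → MAD = 130
Robust SD ≈ 1.4826 × 130 = 192.738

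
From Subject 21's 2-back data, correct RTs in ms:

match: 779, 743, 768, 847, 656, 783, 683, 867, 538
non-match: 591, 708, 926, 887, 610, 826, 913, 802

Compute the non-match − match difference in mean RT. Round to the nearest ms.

M(match) = 6664/9 = 740.444
M(non-match) = 6263/8 = 782.875
Difference = 782.875 − 740.444 = 42.431 ms

42 ms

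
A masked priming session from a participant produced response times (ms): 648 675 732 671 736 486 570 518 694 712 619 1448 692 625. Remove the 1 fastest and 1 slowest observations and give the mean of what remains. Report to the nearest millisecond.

Sorted: 486, 518, 570, 619, 625, 648, 671, 675, 692, 694, 712, 732, 736, 1448
Drop lowest 1 (486) and highest 1 (1448)
Remaining (n=12): Σ = 7892, mean = 7892/12 = 657.667

658 ms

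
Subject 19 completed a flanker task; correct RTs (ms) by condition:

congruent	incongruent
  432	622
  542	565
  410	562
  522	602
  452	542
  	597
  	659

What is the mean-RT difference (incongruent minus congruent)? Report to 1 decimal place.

121.1 ms

M(congruent) = 2358/5 = 471.600
M(incongruent) = 4149/7 = 592.714
Difference = 592.714 − 471.600 = 121.114 ms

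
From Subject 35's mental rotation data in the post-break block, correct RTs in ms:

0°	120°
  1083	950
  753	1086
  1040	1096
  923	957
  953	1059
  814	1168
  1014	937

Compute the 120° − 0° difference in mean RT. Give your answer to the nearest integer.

M(0°) = 6580/7 = 940.000
M(120°) = 7253/7 = 1036.143
Difference = 1036.143 − 940.000 = 96.143 ms

96 ms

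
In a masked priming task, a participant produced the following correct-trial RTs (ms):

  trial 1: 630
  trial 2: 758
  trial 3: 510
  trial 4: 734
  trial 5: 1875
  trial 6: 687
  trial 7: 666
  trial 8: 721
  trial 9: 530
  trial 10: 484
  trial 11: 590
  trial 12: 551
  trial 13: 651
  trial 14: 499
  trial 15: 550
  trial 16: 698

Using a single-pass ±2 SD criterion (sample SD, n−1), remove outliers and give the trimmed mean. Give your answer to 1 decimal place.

n = 16, ΣRT = 11134, M = 695.875
Σ(x−M)² = 1602801.75; s = √(1602801.75/15) = 326.884
Cutoffs: 695.875 ± 2·326.884 → [42.1, 1349.6]
Outside: 1875 → excluded.
Retained (n=15): Σ = 9259, mean = 9259/15 = 617.267

617.3 ms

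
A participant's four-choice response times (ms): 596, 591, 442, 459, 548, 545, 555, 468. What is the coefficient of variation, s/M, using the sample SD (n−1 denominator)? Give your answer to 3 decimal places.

0.115

n = 8, Σ = 4204, M = 525.5000
Σ(x−M)² = 25718.000; s = √(25718.000/7) = 60.6135
CV = 60.6135 / 525.5000 = 0.11534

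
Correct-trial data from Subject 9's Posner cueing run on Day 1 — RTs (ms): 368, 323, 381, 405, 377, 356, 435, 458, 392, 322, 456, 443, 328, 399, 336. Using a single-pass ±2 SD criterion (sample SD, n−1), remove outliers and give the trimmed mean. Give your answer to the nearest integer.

385 ms

n = 15, ΣRT = 5779, M = 385.267
Σ(x−M)² = 31550.93; s = √(31550.93/14) = 47.472
Cutoffs: 385.267 ± 2·47.472 → [290.3, 480.2]
No RTs fall outside the cutoffs; all 15 retained. Mean = 5779/15 = 385.267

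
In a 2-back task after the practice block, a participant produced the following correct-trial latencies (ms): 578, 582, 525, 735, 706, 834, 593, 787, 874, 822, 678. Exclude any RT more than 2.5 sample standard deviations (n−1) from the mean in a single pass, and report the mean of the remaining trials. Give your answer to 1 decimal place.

701.3 ms

n = 11, ΣRT = 7714, M = 701.273
Σ(x−M)² = 143294.18; s = √(143294.18/10) = 119.706
Cutoffs: 701.273 ± 2.5·119.706 → [402.0, 1000.5]
No RTs fall outside the cutoffs; all 11 retained. Mean = 7714/11 = 701.273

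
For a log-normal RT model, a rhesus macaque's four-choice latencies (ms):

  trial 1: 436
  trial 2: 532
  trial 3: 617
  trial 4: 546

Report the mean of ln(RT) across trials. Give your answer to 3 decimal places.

6.270

ln(RT): 6.0776, 6.2766, 6.4249, 6.3026
Σ ln(RT) = 25.0818
Mean = 25.0818/4 = 6.27044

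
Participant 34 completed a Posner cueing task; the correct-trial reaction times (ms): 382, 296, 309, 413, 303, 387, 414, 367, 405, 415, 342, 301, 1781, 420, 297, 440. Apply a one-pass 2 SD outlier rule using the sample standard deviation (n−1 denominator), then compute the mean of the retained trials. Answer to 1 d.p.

366.1 ms

n = 16, ΣRT = 7272, M = 454.500
Σ(x−M)² = 1916114.00; s = √(1916114.00/15) = 357.409
Cutoffs: 454.500 ± 2·357.409 → [-260.3, 1169.3]
Outside: 1781 → excluded.
Retained (n=15): Σ = 5491, mean = 5491/15 = 366.067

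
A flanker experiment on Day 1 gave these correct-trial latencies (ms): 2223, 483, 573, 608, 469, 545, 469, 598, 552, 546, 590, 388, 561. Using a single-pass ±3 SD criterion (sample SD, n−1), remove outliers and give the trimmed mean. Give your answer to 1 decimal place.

n = 13, ΣRT = 8605, M = 661.923
Σ(x−M)² = 2687898.92; s = √(2687898.92/12) = 473.277
Cutoffs: 661.923 ± 3·473.277 → [-757.9, 2081.8]
Outside: 2223 → excluded.
Retained (n=12): Σ = 6382, mean = 6382/12 = 531.833

531.8 ms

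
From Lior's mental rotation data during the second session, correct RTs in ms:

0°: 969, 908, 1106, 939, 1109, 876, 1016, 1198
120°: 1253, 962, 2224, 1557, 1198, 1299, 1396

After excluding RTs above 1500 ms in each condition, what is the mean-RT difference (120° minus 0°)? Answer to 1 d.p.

206.5 ms

120°: exclude 2224, 1557
M(0°) = 8121/8 = 1015.125
M(120°) = 6108/5 = 1221.600
Difference = 1221.600 − 1015.125 = 206.475 ms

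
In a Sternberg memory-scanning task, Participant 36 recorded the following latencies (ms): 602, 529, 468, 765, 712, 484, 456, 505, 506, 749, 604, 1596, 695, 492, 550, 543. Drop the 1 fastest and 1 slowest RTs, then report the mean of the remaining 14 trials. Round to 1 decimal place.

Sorted: 456, 468, 484, 492, 505, 506, 529, 543, 550, 602, 604, 695, 712, 749, 765, 1596
Drop lowest 1 (456) and highest 1 (1596)
Remaining (n=14): Σ = 8204, mean = 8204/14 = 586.000

586.0 ms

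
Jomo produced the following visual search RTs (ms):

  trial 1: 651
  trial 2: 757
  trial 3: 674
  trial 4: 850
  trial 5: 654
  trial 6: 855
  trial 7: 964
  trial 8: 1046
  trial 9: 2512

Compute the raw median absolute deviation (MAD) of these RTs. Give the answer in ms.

176 ms

Sorted: 651, 654, 674, 757, 850, 855, 964, 1046, 2512 → median = 850
|x − 850|: 199, 93, 176, 0, 196, 5, 114, 196, 1662
Sorted deviations: 0, 5, 93, 114, 176, 196, 196, 199, 1662 → MAD = 176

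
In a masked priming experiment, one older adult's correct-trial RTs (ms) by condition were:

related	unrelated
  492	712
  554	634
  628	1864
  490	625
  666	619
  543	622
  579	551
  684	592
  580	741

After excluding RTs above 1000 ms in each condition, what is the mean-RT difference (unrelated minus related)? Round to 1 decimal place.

unrelated: exclude 1864
M(related) = 5216/9 = 579.556
M(unrelated) = 5096/8 = 637.000
Difference = 637.000 − 579.556 = 57.444 ms

57.4 ms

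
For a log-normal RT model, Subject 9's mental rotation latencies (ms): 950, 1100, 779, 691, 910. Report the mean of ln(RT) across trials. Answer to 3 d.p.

6.774

ln(RT): 6.8565, 7.0031, 6.6580, 6.5381, 6.8134
Σ ln(RT) = 33.8691
Mean = 33.8691/5 = 6.77382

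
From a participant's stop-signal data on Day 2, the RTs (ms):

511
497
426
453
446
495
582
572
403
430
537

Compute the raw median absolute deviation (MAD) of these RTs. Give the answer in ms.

Sorted: 403, 426, 430, 446, 453, 495, 497, 511, 537, 572, 582 → median = 495
|x − 495|: 16, 2, 69, 42, 49, 0, 87, 77, 92, 65, 42
Sorted deviations: 0, 2, 16, 42, 42, 49, 65, 69, 77, 87, 92 → MAD = 49

49 ms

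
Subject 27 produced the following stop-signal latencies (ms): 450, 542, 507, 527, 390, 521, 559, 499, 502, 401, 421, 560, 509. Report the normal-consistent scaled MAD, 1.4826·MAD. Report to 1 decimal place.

51.9 ms

Sorted: 390, 401, 421, 450, 499, 502, 507, 509, 521, 527, 542, 559, 560 → median = 507
|x − 507| sorted: 0, 2, 5, 8, 14, 20, 35, 52, 53, 57, 86, 106, 117 → MAD = 35
Robust SD ≈ 1.4826 × 35 = 51.891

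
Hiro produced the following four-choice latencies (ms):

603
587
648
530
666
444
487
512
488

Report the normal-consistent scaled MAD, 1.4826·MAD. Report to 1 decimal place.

Sorted: 444, 487, 488, 512, 530, 587, 603, 648, 666 → median = 530
|x − 530| sorted: 0, 18, 42, 43, 57, 73, 86, 118, 136 → MAD = 57
Robust SD ≈ 1.4826 × 57 = 84.508

84.5 ms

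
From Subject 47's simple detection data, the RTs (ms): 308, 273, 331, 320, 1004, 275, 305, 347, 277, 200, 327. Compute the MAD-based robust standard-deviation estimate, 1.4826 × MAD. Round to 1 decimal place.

46.0 ms

Sorted: 200, 273, 275, 277, 305, 308, 320, 327, 331, 347, 1004 → median = 308
|x − 308| sorted: 0, 3, 12, 19, 23, 31, 33, 35, 39, 108, 696 → MAD = 31
Robust SD ≈ 1.4826 × 31 = 45.961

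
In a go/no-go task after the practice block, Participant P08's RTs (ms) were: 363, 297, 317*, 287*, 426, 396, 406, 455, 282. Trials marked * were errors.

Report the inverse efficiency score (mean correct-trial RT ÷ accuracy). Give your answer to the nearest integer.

Correct trials (n=7): 363, 297, 426, 396, 406, 455, 282
Mean correct RT = 2625/7 = 375.0000 ms
Proportion correct = 7/9
IES = 375.0000 / (7/9) = 482.143 ms

482 ms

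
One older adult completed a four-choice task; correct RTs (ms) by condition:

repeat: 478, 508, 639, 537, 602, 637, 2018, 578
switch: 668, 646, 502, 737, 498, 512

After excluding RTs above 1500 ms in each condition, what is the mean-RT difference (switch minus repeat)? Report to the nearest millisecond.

25 ms

repeat: exclude 2018
M(repeat) = 3979/7 = 568.429
M(switch) = 3563/6 = 593.833
Difference = 593.833 − 568.429 = 25.405 ms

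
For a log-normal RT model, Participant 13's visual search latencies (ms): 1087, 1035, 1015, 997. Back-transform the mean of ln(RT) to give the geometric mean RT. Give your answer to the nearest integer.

ln(RT): 6.9912, 6.9422, 6.9226, 6.9048
Mean ln(RT) = 27.7607/4 = 6.94018
Geometric mean = exp(6.94018) = 1032.96 ms

1033 ms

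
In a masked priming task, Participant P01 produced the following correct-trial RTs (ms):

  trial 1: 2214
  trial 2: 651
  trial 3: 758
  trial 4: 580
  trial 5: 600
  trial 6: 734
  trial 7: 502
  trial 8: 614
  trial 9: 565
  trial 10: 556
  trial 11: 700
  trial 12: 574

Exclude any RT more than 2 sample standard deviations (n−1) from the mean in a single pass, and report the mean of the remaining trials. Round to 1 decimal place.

621.3 ms

n = 12, ΣRT = 9048, M = 754.000
Σ(x−M)² = 2389962.00; s = √(2389962.00/11) = 466.122
Cutoffs: 754.000 ± 2·466.122 → [-178.2, 1686.2]
Outside: 2214 → excluded.
Retained (n=11): Σ = 6834, mean = 6834/11 = 621.273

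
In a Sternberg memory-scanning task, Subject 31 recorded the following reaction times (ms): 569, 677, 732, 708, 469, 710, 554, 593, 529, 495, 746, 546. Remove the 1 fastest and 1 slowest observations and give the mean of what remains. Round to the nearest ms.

Sorted: 469, 495, 529, 546, 554, 569, 593, 677, 708, 710, 732, 746
Drop lowest 1 (469) and highest 1 (746)
Remaining (n=10): Σ = 6113, mean = 6113/10 = 611.300

611 ms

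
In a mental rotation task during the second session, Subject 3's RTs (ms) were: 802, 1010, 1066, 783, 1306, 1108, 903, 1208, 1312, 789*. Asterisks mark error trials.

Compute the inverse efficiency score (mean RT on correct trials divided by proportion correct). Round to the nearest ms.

1173 ms

Correct trials (n=9): 802, 1010, 1066, 783, 1306, 1108, 903, 1208, 1312
Mean correct RT = 9498/9 = 1055.3333 ms
Proportion correct = 9/10
IES = 1055.3333 / (9/10) = 1172.593 ms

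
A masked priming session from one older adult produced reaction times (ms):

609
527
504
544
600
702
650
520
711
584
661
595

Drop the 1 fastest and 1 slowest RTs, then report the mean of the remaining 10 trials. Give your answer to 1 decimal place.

599.2 ms

Sorted: 504, 520, 527, 544, 584, 595, 600, 609, 650, 661, 702, 711
Drop lowest 1 (504) and highest 1 (711)
Remaining (n=10): Σ = 5992, mean = 5992/10 = 599.200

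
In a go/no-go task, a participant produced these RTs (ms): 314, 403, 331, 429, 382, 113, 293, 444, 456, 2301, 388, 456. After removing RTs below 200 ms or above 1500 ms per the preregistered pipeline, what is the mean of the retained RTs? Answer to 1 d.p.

Excluded: 113, 2301
Retained (n=10): Σ = 3896
Mean = 3896/10 = 389.6000

389.6 ms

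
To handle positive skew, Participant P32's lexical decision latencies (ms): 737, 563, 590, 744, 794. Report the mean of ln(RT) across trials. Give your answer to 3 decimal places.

ln(RT): 6.6026, 6.3333, 6.3801, 6.6120, 6.6771
Σ ln(RT) = 32.6051
Mean = 32.6051/5 = 6.52102

6.521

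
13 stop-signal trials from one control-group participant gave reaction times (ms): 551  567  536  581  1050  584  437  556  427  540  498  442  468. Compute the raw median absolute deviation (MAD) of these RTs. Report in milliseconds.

Sorted: 427, 437, 442, 468, 498, 536, 540, 551, 556, 567, 581, 584, 1050 → median = 540
|x − 540|: 11, 27, 4, 41, 510, 44, 103, 16, 113, 0, 42, 98, 72
Sorted deviations: 0, 4, 11, 16, 27, 41, 42, 44, 72, 98, 103, 113, 510 → MAD = 42

42 ms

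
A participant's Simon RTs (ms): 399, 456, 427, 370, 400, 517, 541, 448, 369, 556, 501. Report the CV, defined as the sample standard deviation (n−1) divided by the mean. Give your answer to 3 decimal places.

n = 11, Σ = 4984, M = 453.0909
Σ(x−M)² = 45132.909; s = √(45132.909/10) = 67.1810
CV = 67.1810 / 453.0909 = 0.14827

0.148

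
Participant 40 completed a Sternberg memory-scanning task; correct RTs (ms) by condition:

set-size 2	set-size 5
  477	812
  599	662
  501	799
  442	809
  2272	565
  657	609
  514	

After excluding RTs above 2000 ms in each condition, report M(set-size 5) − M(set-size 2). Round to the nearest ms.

set-size 2: exclude 2272
M(set-size 2) = 3190/6 = 531.667
M(set-size 5) = 4256/6 = 709.333
Difference = 709.333 − 531.667 = 177.667 ms

178 ms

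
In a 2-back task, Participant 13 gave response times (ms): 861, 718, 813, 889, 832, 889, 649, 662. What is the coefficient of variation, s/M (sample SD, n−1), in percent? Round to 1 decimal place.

n = 8, Σ = 6313, M = 789.1250
Σ(x−M)² = 68378.875; s = √(68378.875/7) = 98.8353
CV = 98.8353 / 789.1250 = 0.12525 = 12.525%

12.5%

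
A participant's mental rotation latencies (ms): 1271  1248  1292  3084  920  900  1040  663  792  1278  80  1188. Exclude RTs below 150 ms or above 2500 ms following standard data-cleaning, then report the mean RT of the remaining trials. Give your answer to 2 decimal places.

1059.20 ms

Excluded: 80, 3084
Retained (n=10): Σ = 10592
Mean = 10592/10 = 1059.2000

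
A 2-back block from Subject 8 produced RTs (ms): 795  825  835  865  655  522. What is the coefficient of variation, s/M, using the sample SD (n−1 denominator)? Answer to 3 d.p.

0.178

n = 6, Σ = 4497, M = 749.5000
Σ(x−M)² = 89107.500; s = √(89107.500/5) = 133.4972
CV = 133.4972 / 749.5000 = 0.17811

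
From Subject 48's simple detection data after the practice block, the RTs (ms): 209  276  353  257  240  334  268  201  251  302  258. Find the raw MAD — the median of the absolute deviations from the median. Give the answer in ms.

Sorted: 201, 209, 240, 251, 257, 258, 268, 276, 302, 334, 353 → median = 258
|x − 258|: 49, 18, 95, 1, 18, 76, 10, 57, 7, 44, 0
Sorted deviations: 0, 1, 7, 10, 18, 18, 44, 49, 57, 76, 95 → MAD = 18

18 ms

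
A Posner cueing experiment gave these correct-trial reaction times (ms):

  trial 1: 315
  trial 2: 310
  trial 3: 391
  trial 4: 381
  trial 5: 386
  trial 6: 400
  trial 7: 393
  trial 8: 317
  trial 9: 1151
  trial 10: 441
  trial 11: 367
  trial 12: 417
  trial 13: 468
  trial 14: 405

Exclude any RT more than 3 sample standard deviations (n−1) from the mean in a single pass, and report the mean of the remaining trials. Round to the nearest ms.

384 ms

n = 14, ΣRT = 6142, M = 438.714
Σ(x−M)² = 573626.86; s = √(573626.86/13) = 210.060
Cutoffs: 438.714 ± 3·210.060 → [-191.5, 1068.9]
Outside: 1151 → excluded.
Retained (n=13): Σ = 4991, mean = 4991/13 = 383.923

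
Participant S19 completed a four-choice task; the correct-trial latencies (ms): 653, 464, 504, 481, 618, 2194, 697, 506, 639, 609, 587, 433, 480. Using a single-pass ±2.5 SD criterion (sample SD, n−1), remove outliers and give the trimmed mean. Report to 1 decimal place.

n = 13, ΣRT = 8865, M = 681.923
Σ(x−M)² = 2560898.92; s = √(2560898.92/12) = 461.961
Cutoffs: 681.923 ± 2.5·461.961 → [-473.0, 1836.8]
Outside: 2194 → excluded.
Retained (n=12): Σ = 6671, mean = 6671/12 = 555.917

555.9 ms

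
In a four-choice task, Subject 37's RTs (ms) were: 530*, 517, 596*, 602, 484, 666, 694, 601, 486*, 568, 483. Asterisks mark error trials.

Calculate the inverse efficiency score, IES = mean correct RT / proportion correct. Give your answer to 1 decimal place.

Correct trials (n=8): 517, 602, 484, 666, 694, 601, 568, 483
Mean correct RT = 4615/8 = 576.8750 ms
Proportion correct = 8/11
IES = 576.8750 / (8/11) = 793.203 ms

793.2 ms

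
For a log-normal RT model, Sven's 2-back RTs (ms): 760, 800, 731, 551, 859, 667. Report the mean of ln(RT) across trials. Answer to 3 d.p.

6.580

ln(RT): 6.6333, 6.6846, 6.5944, 6.3117, 6.7558, 6.5028
Σ ln(RT) = 39.4826
Mean = 39.4826/6 = 6.58044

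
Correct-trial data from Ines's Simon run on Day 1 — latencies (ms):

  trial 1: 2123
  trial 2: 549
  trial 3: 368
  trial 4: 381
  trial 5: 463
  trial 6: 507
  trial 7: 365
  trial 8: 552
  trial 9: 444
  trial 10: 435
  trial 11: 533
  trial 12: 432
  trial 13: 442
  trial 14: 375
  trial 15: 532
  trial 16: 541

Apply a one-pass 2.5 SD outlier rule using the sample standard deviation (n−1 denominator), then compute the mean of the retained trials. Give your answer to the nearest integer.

461 ms

n = 16, ΣRT = 9042, M = 565.125
Σ(x−M)² = 2657369.75; s = √(2657369.75/15) = 420.901
Cutoffs: 565.125 ± 2.5·420.901 → [-487.1, 1617.4]
Outside: 2123 → excluded.
Retained (n=15): Σ = 6919, mean = 6919/15 = 461.267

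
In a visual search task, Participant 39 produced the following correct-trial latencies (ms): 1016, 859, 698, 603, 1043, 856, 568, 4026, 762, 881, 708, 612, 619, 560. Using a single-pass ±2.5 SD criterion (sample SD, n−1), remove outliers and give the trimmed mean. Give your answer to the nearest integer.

753 ms

n = 14, ΣRT = 13811, M = 986.500
Σ(x−M)² = 10277657.50; s = √(10277657.50/13) = 889.151
Cutoffs: 986.500 ± 2.5·889.151 → [-1236.4, 3209.4]
Outside: 4026 → excluded.
Retained (n=13): Σ = 9785, mean = 9785/13 = 752.692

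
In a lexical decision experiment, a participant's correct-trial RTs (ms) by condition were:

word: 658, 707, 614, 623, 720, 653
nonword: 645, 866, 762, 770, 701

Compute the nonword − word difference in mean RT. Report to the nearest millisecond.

86 ms

M(word) = 3975/6 = 662.500
M(nonword) = 3744/5 = 748.800
Difference = 748.800 − 662.500 = 86.300 ms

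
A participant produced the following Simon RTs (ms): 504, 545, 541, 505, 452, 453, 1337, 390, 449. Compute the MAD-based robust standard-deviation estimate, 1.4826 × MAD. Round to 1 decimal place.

Sorted: 390, 449, 452, 453, 504, 505, 541, 545, 1337 → median = 504
|x − 504| sorted: 0, 1, 37, 41, 51, 52, 55, 114, 833 → MAD = 51
Robust SD ≈ 1.4826 × 51 = 75.613

75.6 ms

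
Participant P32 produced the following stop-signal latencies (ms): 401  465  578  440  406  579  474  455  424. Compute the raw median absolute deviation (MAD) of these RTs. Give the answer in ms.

Sorted: 401, 406, 424, 440, 455, 465, 474, 578, 579 → median = 455
|x − 455|: 54, 10, 123, 15, 49, 124, 19, 0, 31
Sorted deviations: 0, 10, 15, 19, 31, 49, 54, 123, 124 → MAD = 31

31 ms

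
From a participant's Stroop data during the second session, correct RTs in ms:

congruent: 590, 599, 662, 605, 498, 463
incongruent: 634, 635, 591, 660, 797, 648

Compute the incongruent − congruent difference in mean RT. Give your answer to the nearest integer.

M(congruent) = 3417/6 = 569.500
M(incongruent) = 3965/6 = 660.833
Difference = 660.833 − 569.500 = 91.333 ms

91 ms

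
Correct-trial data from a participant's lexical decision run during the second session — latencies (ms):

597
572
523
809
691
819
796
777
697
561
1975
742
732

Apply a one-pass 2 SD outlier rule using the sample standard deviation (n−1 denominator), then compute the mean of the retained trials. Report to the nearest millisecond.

n = 13, ΣRT = 10291, M = 791.615
Σ(x−M)² = 1638219.08; s = √(1638219.08/12) = 369.484
Cutoffs: 791.615 ± 2·369.484 → [52.6, 1530.6]
Outside: 1975 → excluded.
Retained (n=12): Σ = 8316, mean = 8316/12 = 693.000

693 ms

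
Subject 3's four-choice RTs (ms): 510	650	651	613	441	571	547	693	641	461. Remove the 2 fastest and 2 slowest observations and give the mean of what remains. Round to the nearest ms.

Sorted: 441, 461, 510, 547, 571, 613, 641, 650, 651, 693
Drop lowest 2 (441, 461) and highest 2 (651, 693)
Remaining (n=6): Σ = 3532, mean = 3532/6 = 588.667

589 ms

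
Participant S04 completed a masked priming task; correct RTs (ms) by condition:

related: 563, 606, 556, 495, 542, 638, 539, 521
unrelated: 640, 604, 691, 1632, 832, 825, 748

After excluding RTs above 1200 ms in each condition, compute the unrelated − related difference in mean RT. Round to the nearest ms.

166 ms

unrelated: exclude 1632
M(related) = 4460/8 = 557.500
M(unrelated) = 4340/6 = 723.333
Difference = 723.333 − 557.500 = 165.833 ms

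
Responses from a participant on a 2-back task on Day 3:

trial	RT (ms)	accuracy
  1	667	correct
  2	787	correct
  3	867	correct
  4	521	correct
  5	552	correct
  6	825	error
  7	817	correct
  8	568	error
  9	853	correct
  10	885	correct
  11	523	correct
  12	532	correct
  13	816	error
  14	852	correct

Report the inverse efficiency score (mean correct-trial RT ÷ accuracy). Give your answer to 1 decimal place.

909.0 ms

Correct trials (n=11): 667, 787, 867, 521, 552, 817, 853, 885, 523, 532, 852
Mean correct RT = 7856/11 = 714.1818 ms
Proportion correct = 11/14
IES = 714.1818 / (11/14) = 908.959 ms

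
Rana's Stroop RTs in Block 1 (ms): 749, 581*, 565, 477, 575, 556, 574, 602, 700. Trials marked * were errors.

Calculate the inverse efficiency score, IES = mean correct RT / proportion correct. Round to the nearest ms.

675 ms

Correct trials (n=8): 749, 565, 477, 575, 556, 574, 602, 700
Mean correct RT = 4798/8 = 599.7500 ms
Proportion correct = 8/9
IES = 599.7500 / (8/9) = 674.719 ms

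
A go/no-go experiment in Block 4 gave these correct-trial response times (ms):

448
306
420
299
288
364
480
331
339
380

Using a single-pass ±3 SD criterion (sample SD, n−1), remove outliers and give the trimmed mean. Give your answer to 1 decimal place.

n = 10, ΣRT = 3655, M = 365.500
Σ(x−M)² = 38960.50; s = √(38960.50/9) = 65.795
Cutoffs: 365.500 ± 3·65.795 → [168.1, 562.9]
No RTs fall outside the cutoffs; all 10 retained. Mean = 3655/10 = 365.500

365.5 ms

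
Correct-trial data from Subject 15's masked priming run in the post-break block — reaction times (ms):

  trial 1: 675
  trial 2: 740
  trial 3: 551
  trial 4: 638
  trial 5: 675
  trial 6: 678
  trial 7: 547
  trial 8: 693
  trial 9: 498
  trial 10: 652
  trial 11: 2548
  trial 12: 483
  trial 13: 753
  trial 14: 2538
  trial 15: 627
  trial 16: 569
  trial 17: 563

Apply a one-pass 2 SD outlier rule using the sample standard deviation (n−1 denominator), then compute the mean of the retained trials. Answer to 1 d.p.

n = 17, ΣRT = 14428, M = 848.706
Σ(x−M)² = 6604521.53; s = √(6604521.53/16) = 642.482
Cutoffs: 848.706 ± 2·642.482 → [-436.3, 2133.7]
Outside: 2538, 2548 → excluded.
Retained (n=15): Σ = 9342, mean = 9342/15 = 622.800

622.8 ms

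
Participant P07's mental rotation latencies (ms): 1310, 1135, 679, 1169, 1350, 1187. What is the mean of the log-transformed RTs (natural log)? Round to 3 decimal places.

ln(RT): 7.1778, 7.0344, 6.5206, 7.0639, 7.2079, 7.0792
Σ ln(RT) = 42.0837
Mean = 42.0837/6 = 7.01396

7.014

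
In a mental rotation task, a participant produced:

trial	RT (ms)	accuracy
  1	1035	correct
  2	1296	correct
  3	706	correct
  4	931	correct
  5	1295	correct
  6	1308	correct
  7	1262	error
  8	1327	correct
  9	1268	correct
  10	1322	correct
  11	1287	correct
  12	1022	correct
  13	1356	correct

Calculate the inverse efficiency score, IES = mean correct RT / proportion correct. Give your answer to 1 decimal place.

1277.7 ms

Correct trials (n=12): 1035, 1296, 706, 931, 1295, 1308, 1327, 1268, 1322, 1287, 1022, 1356
Mean correct RT = 14153/12 = 1179.4167 ms
Proportion correct = 12/13
IES = 1179.4167 / (12/13) = 1277.701 ms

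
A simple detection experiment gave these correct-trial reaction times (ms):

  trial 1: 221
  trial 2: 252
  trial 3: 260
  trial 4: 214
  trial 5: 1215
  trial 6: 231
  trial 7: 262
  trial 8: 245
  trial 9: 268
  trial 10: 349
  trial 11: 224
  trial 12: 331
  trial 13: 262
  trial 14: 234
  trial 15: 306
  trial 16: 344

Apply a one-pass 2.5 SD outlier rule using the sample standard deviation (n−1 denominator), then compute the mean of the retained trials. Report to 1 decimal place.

n = 16, ΣRT = 5218, M = 326.125
Σ(x−M)² = 871009.75; s = √(871009.75/15) = 240.972
Cutoffs: 326.125 ± 2.5·240.972 → [-276.3, 928.6]
Outside: 1215 → excluded.
Retained (n=15): Σ = 4003, mean = 4003/15 = 266.867

266.9 ms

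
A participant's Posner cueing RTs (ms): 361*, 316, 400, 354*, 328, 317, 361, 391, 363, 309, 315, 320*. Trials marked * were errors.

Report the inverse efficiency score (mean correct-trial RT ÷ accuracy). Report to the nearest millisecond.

Correct trials (n=9): 316, 400, 328, 317, 361, 391, 363, 309, 315
Mean correct RT = 3100/9 = 344.4444 ms
Proportion correct = 9/12
IES = 344.4444 / (9/12) = 459.259 ms

459 ms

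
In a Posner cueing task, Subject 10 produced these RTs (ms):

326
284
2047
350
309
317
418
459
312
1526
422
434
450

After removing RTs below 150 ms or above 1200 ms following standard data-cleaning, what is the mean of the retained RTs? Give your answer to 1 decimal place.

371.0 ms

Excluded: 1526, 2047
Retained (n=11): Σ = 4081
Mean = 4081/11 = 371.0000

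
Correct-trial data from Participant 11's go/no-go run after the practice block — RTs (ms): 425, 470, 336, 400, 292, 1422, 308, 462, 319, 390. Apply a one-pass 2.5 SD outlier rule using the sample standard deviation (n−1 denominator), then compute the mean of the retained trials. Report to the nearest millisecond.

378 ms

n = 10, ΣRT = 4824, M = 482.400
Σ(x−M)² = 1016840.40; s = √(1016840.40/9) = 336.128
Cutoffs: 482.400 ± 2.5·336.128 → [-357.9, 1322.7]
Outside: 1422 → excluded.
Retained (n=9): Σ = 3402, mean = 3402/9 = 378.000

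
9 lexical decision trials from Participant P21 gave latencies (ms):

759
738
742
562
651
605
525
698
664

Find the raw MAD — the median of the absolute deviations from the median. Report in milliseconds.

74 ms

Sorted: 525, 562, 605, 651, 664, 698, 738, 742, 759 → median = 664
|x − 664|: 95, 74, 78, 102, 13, 59, 139, 34, 0
Sorted deviations: 0, 13, 34, 59, 74, 78, 95, 102, 139 → MAD = 74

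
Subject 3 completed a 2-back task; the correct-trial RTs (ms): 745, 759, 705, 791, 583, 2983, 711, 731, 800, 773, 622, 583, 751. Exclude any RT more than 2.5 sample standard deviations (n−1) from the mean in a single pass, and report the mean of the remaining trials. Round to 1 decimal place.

712.8 ms

n = 13, ΣRT = 11537, M = 887.462
Σ(x−M)² = 4821531.23; s = √(4821531.23/12) = 633.872
Cutoffs: 887.462 ± 2.5·633.872 → [-697.2, 2472.1]
Outside: 2983 → excluded.
Retained (n=12): Σ = 8554, mean = 8554/12 = 712.833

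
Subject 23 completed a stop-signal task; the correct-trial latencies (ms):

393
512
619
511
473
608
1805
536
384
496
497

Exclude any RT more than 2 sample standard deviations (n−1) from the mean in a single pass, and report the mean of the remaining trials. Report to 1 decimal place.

n = 11, ΣRT = 6834, M = 621.273
Σ(x−M)² = 1594292.18; s = √(1594292.18/10) = 399.286
Cutoffs: 621.273 ± 2·399.286 → [-177.3, 1419.8]
Outside: 1805 → excluded.
Retained (n=10): Σ = 5029, mean = 5029/10 = 502.900

502.9 ms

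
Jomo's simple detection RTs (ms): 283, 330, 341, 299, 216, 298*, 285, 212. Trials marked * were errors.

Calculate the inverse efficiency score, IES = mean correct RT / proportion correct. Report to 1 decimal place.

321.0 ms

Correct trials (n=7): 283, 330, 341, 299, 216, 285, 212
Mean correct RT = 1966/7 = 280.8571 ms
Proportion correct = 7/8
IES = 280.8571 / (7/8) = 320.980 ms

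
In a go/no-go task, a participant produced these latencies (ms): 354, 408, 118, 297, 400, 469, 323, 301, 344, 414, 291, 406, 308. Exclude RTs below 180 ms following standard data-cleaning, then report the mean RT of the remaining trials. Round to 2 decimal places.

359.58 ms

Excluded: 118
Retained (n=12): Σ = 4315
Mean = 4315/12 = 359.5833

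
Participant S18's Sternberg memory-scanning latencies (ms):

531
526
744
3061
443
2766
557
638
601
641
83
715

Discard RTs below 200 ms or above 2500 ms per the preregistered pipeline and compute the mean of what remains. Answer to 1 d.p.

Excluded: 83, 2766, 3061
Retained (n=9): Σ = 5396
Mean = 5396/9 = 599.5556

599.6 ms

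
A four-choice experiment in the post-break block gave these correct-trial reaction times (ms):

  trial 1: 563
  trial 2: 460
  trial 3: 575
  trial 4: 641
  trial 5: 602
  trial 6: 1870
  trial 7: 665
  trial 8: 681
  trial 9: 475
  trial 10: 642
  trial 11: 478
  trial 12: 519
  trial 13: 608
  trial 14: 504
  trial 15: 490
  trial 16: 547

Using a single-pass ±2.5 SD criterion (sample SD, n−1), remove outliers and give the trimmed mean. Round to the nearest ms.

563 ms

n = 16, ΣRT = 10320, M = 645.000
Σ(x−M)² = 1677588.00; s = √(1677588.00/15) = 334.424
Cutoffs: 645.000 ± 2.5·334.424 → [-191.1, 1481.1]
Outside: 1870 → excluded.
Retained (n=15): Σ = 8450, mean = 8450/15 = 563.333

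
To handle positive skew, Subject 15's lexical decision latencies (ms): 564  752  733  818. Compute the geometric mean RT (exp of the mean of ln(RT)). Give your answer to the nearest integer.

710 ms

ln(RT): 6.3351, 6.6227, 6.5971, 6.7069
Mean ln(RT) = 26.2618/4 = 6.56545
Geometric mean = exp(6.56545) = 710.13 ms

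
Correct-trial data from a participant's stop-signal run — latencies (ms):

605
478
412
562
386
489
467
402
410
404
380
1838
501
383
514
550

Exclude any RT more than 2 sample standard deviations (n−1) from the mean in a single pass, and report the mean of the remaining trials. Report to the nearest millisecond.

n = 16, ΣRT = 8781, M = 548.812
Σ(x−M)² = 1847130.44; s = √(1847130.44/15) = 350.916
Cutoffs: 548.812 ± 2·350.916 → [-153.0, 1250.6]
Outside: 1838 → excluded.
Retained (n=15): Σ = 6943, mean = 6943/15 = 462.867

463 ms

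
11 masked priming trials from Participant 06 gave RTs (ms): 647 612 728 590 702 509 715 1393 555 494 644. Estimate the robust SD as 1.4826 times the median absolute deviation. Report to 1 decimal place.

105.3 ms

Sorted: 494, 509, 555, 590, 612, 644, 647, 702, 715, 728, 1393 → median = 644
|x − 644| sorted: 0, 3, 32, 54, 58, 71, 84, 89, 135, 150, 749 → MAD = 71
Robust SD ≈ 1.4826 × 71 = 105.265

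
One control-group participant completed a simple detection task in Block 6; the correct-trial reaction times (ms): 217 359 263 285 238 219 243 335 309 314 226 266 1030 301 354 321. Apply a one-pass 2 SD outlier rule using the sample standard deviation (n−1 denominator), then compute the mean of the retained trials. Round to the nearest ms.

283 ms

n = 16, ΣRT = 5280, M = 330.000
Σ(x−M)² = 555610.00; s = √(555610.00/15) = 192.460
Cutoffs: 330.000 ± 2·192.460 → [-54.9, 714.9]
Outside: 1030 → excluded.
Retained (n=15): Σ = 4250, mean = 4250/15 = 283.333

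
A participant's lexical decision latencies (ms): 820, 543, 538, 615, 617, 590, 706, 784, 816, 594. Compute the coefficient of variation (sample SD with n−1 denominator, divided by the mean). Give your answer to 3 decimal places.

0.166

n = 10, Σ = 6623, M = 662.3000
Σ(x−M)² = 109078.100; s = √(109078.100/9) = 110.0899
CV = 110.0899 / 662.3000 = 0.16622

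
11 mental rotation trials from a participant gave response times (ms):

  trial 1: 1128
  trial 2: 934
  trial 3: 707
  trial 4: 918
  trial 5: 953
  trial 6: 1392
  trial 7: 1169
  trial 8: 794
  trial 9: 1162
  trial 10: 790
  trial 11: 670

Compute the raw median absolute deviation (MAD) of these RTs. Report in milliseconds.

Sorted: 670, 707, 790, 794, 918, 934, 953, 1128, 1162, 1169, 1392 → median = 934
|x − 934|: 194, 0, 227, 16, 19, 458, 235, 140, 228, 144, 264
Sorted deviations: 0, 16, 19, 140, 144, 194, 227, 228, 235, 264, 458 → MAD = 194

194 ms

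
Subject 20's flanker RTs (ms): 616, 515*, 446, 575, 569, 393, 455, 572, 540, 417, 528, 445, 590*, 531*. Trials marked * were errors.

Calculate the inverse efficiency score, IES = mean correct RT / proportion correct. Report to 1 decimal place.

642.8 ms

Correct trials (n=11): 616, 446, 575, 569, 393, 455, 572, 540, 417, 528, 445
Mean correct RT = 5556/11 = 505.0909 ms
Proportion correct = 11/14
IES = 505.0909 / (11/14) = 642.843 ms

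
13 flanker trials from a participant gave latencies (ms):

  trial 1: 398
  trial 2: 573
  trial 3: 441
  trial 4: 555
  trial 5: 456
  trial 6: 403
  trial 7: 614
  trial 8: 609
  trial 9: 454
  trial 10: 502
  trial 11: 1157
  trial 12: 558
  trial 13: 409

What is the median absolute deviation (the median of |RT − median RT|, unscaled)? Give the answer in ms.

Sorted: 398, 403, 409, 441, 454, 456, 502, 555, 558, 573, 609, 614, 1157 → median = 502
|x − 502|: 104, 71, 61, 53, 46, 99, 112, 107, 48, 0, 655, 56, 93
Sorted deviations: 0, 46, 48, 53, 56, 61, 71, 93, 99, 104, 107, 112, 655 → MAD = 71

71 ms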